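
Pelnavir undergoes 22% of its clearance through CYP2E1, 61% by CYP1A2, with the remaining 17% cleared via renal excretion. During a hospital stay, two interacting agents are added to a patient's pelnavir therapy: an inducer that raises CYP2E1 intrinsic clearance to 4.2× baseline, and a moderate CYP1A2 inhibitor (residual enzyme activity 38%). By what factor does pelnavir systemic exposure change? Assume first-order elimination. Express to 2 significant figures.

0.75

The CYP2E1 pathway (22% of clearance) increases to 4.2× activity: 0.22 × 4.2 = 0.924.
The CYP1A2 pathway (61% of clearance) is reduced to 0.38× activity: 0.61 × 0.38 = 0.2318.
Non-CYP routes (17%) are unchanged.
New clearance relative to baseline: 0.924 + 0.2318 + 0.17 = 1.3258.
Because systemic exposure varies inversely with clearance, the combined effect is 1 / 1.3258 = 0.75.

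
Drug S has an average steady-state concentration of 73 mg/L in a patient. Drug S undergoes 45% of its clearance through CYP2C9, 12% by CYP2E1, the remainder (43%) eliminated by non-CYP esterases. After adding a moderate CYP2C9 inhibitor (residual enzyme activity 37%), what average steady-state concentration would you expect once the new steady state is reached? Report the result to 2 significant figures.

CYP2C9: 0.45 × 0.37 = 0.1665
CYP2E1: 0.12 (unchanged)
Other: 0.43 (unchanged)
CL_new/CL_old = 0.1665 + 0.12 + 0.43 = 0.7165.
New average steady-state concentration = baseline ÷ relative clearance = 73 / 0.7165 = 1.0 × 10² mg/L.

1.0 × 10² mg/L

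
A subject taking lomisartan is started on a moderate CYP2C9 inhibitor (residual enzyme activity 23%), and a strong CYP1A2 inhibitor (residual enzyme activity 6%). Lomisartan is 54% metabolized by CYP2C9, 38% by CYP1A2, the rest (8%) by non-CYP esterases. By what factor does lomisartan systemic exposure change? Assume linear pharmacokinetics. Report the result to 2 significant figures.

The CYP2C9 pathway (54% of clearance) is reduced to 0.23× activity: 0.54 × 0.23 = 0.1242.
The CYP1A2 pathway (38% of clearance) is reduced to 0.06× activity: 0.38 × 0.06 = 0.0228.
The remaining 8% of clearance is unaffected.
CL_new/CL_old = 0.1242 + 0.0228 + 0.08 = 0.227.
Net systemic exposure ratio = 1 / 0.227 = 4.4.

4.4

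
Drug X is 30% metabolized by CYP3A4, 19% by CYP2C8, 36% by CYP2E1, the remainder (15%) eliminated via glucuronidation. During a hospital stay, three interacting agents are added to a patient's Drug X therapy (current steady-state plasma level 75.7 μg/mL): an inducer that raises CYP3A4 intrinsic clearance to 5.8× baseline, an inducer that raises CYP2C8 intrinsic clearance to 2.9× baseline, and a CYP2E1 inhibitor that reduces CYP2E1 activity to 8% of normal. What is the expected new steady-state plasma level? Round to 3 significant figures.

30.7 μg/mL

The CYP3A4 pathway (30% of clearance) is boosted to 5.8× activity: 0.3 × 5.8 = 1.74.
The CYP2C8 pathway (19% of clearance) rises to 2.9× activity: 0.19 × 2.9 = 0.551.
The CYP2E1 pathway (36% of clearance) falls to 0.08× activity: 0.36 × 0.08 = 0.0288.
The remaining 15% of clearance is unaffected.
CL_new/CL_old = 1.74 + 0.551 + 0.0288 + 0.15 = 2.4698.
Steady-state plasma level ∝ 1/CL: new value = 75.7 / 2.4698 = 30.7 μg/mL.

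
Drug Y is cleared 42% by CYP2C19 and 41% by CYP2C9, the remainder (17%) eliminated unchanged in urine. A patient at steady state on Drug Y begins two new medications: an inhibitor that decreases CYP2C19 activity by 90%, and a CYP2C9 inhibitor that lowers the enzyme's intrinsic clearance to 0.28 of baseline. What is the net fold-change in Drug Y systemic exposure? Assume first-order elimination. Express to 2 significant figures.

The CYP2C19 pathway (42% of clearance) falls to 0.1× activity: 0.42 × 0.1 = 0.042.
The CYP2C9 pathway (41% of clearance) is reduced to 0.28× activity: 0.41 × 0.28 = 0.1148.
Non-CYP routes (17%) are unchanged.
CL_new/CL_old = 0.042 + 0.1148 + 0.17 = 0.3268.
Systemic exposure ∝ 1/CL: fold-change = 1 / 0.3268 = 3.1.

3.1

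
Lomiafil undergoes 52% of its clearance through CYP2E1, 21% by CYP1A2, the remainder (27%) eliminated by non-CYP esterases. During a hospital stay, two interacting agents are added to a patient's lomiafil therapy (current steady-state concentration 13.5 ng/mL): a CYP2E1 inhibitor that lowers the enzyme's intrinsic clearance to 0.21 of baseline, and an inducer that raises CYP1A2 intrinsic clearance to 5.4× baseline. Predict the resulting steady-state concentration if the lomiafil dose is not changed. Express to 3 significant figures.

The CYP2E1 pathway (52% of clearance) drops to 0.21× activity: 0.52 × 0.21 = 0.1092.
The CYP1A2 pathway (21% of clearance) rises to 5.4× activity: 0.21 × 5.4 = 1.134.
The remaining 27% of clearance is unaffected.
CL_new/CL_old = 0.1092 + 1.134 + 0.27 = 1.5132.
New steady-state concentration = 13.5 / 1.5132 = 8.92 ng/mL (concentration scales inversely with clearance).

8.92 ng/mL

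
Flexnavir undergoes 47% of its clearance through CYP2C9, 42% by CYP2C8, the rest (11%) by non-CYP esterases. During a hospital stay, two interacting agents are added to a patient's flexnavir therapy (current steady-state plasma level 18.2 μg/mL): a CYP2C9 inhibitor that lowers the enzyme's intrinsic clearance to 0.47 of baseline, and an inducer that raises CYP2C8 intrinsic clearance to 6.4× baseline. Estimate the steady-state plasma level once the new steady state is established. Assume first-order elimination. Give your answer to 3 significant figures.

6.03 μg/mL

CYP2C9: 0.47 × 0.47 = 0.2209
CYP2C8: 0.42 × 6.4 = 2.688
Other: 0.11 (unchanged)
Relative clearance = 0.2209 + 2.688 + 0.11 = 3.0189.
Steady-state plasma level ∝ 1/CL: new value = 18.2 / 3.0189 = 6.03 μg/mL.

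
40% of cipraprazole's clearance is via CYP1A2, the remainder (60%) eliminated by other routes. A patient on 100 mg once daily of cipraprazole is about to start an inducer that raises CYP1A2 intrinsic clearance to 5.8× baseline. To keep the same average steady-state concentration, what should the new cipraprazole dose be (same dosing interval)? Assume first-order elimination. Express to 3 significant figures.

The CYP1A2 pathway (40% of clearance) is boosted to 5.8× activity: 0.4 × 5.8 = 2.32.
Non-CYP routes (60%) are unchanged.
Relative clearance = 2.32 + 0.6 = 2.92.
To maintain the same steady-state level, dose must scale with clearance: new dose = 100 × 2.92 = 292 mg.

292 mg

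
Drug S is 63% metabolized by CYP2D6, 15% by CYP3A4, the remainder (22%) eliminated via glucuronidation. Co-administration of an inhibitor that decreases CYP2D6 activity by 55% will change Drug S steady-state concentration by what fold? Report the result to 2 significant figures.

CYP2D6: 0.63 × 0.45 = 0.2835
CYP3A4: 0.15 (unchanged)
Other: 0.22 (unchanged)
Relative clearance = 0.2835 + 0.15 + 0.22 = 0.6535.
Steady-state concentration is inversely proportional to clearance, so the fold-change is 1 / 0.6535 = 1.5.

1.5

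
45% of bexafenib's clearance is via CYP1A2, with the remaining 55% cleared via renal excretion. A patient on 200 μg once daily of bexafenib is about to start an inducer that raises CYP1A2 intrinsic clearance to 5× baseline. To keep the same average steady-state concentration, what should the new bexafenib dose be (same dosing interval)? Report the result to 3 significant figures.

560 μg

The CYP1A2 pathway (45% of clearance) increases to 5× activity: 0.45 × 5 = 2.25.
The remaining 55% of clearance is unaffected.
Relative clearance = 2.25 + 0.55 = 2.8.
To maintain the same steady-state level, dose must scale with clearance: new dose = 200 × 2.8 = 560 μg.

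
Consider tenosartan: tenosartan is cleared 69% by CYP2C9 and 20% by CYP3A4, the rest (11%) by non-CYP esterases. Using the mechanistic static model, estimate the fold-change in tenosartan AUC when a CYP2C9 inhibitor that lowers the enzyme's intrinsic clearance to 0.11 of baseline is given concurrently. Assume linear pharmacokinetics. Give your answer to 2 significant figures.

2.6

The CYP2C9 pathway (69% of clearance) drops to 0.11× activity: 0.69 × 0.11 = 0.0759.
CYP3A4 (20%) and the residual 11% are unaffected.
Relative clearance = 0.0759 + 0.2 + 0.11 = 0.3859.
AUC is inversely proportional to clearance, so the fold-change is 1 / 0.3859 = 2.6.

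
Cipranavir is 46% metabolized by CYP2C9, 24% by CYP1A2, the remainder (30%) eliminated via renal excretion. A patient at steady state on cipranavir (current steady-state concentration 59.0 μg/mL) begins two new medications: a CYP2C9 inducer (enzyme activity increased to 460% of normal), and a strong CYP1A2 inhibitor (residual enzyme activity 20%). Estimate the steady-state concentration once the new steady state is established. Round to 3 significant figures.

The CYP2C9 pathway (46% of clearance) increases to 4.6× activity: 0.46 × 4.6 = 2.116.
The CYP1A2 pathway (24% of clearance) drops to 0.2× activity: 0.24 × 0.2 = 0.048.
The remaining 30% of clearance is unaffected.
Relative clearance = 2.116 + 0.048 + 0.3 = 2.464.
Steady-state concentration ∝ 1/CL: new value = 59.0 / 2.464 = 23.9 μg/mL.

23.9 μg/mL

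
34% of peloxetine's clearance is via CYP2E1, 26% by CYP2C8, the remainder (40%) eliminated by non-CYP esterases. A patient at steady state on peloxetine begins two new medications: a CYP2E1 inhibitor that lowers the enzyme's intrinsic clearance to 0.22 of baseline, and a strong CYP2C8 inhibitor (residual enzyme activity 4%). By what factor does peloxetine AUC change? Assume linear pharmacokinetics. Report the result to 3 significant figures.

2.06

The CYP2E1 pathway (34% of clearance) is reduced to 0.22× activity: 0.34 × 0.22 = 0.0748.
The CYP2C8 pathway (26% of clearance) is reduced to 0.04× activity: 0.26 × 0.04 = 0.0104.
Non-CYP routes (40%) are unchanged.
New clearance relative to baseline: 0.0748 + 0.0104 + 0.4 = 0.4852.
Because AUC varies inversely with clearance, the combined effect is 1 / 0.4852 = 2.06.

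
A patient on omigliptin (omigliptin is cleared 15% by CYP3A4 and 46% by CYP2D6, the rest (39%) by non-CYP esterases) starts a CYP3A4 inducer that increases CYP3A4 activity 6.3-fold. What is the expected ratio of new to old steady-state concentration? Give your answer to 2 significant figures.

CYP3A4: 0.15 × 6.3 = 0.945
CYP2D6: 0.46 (unchanged)
Other: 0.39 (unchanged)
Relative clearance = 0.945 + 0.46 + 0.39 = 1.795.
Steady-state concentration ratio = CL_old/CL_new = 1 / 1.795 = 0.56.

0.56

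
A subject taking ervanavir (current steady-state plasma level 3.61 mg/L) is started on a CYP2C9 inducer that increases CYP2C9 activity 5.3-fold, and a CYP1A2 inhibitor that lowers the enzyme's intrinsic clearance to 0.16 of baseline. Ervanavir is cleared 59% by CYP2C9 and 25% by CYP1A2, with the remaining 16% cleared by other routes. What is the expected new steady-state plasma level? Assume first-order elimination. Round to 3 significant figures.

CYP2C9: 0.59 × 5.3 = 3.127
CYP1A2: 0.25 × 0.16 = 0.04
Other: 0.16 (unchanged)
CL_new/CL_old = 3.127 + 0.04 + 0.16 = 3.327.
Steady-state plasma level ∝ 1/CL: new value = 3.61 / 3.327 = 1.09 mg/L.

1.09 mg/L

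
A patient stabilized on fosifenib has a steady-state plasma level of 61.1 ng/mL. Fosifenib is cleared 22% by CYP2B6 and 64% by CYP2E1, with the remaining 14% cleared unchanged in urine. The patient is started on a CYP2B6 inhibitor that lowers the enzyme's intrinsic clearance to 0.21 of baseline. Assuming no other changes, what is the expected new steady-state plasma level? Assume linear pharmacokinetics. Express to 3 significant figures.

74.0 ng/mL

The CYP2B6 pathway (22% of clearance) falls to 0.21× activity: 0.22 × 0.21 = 0.0462.
CYP2E1 (64%) and the residual 14% are unaffected.
CL_new/CL_old = 0.0462 + 0.64 + 0.14 = 0.8262.
With dosing unchanged, steady-state plasma level scales as 1/CL: 61.1 / 0.8262 = 74.0 ng/mL.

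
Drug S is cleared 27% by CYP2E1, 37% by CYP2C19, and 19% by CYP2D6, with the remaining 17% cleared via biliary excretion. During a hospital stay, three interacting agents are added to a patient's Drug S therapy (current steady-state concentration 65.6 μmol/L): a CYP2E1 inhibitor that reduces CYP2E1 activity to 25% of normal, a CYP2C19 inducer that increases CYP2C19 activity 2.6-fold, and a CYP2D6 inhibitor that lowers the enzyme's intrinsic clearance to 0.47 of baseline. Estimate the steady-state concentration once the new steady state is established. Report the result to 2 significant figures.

51 μmol/L

The CYP2E1 pathway (27% of clearance) is reduced to 0.25× activity: 0.27 × 0.25 = 0.0675.
The CYP2C19 pathway (37% of clearance) increases to 2.6× activity: 0.37 × 2.6 = 0.962.
The CYP2D6 pathway (19% of clearance) drops to 0.47× activity: 0.19 × 0.47 = 0.0893.
Non-CYP routes (17%) are unchanged.
New clearance relative to baseline: 0.0675 + 0.962 + 0.0893 + 0.17 = 1.2888.
Dividing the baseline by the relative clearance: 65.6 / 1.2888 = 51 μmol/L.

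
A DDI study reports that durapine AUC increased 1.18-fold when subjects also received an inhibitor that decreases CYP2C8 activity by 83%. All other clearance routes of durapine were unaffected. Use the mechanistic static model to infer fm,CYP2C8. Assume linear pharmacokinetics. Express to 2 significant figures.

CL'/CL = 1 / 1.18 = 0.8475
0.17·fm + (1 − fm) = 0.8475
fm = (0.8475 − 1) / (0.17 − 1) = 0.18

0.18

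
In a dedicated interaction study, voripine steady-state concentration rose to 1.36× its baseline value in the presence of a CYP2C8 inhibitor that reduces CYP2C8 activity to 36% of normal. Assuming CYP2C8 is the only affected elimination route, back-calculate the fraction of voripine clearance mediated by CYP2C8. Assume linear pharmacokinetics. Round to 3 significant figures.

Call the CYP2C8 fraction fm. After the interaction, CL_new/CL_old = fm × 0.36 + (1 − fm).
Steady-state concentration ratio = 1 / (new CL fraction), so new CL fraction = 1 / 1.36 = 0.7353.
fm × 0.36 + 1 − fm = 0.7353  ⇒  fm × (0.36 − 1) = −0.2647  ⇒  fm = 0.414.

0.414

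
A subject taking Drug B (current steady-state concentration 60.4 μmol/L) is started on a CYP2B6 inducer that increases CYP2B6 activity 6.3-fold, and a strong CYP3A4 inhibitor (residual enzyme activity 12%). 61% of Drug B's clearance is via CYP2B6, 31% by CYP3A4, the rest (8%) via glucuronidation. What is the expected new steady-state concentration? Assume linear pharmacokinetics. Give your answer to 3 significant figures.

15.3 μmol/L

The CYP2B6 pathway (61% of clearance) rises to 6.3× activity: 0.61 × 6.3 = 3.843.
The CYP3A4 pathway (31% of clearance) falls to 0.12× activity: 0.31 × 0.12 = 0.0372.
The remaining 8% of clearance is unaffected.
New clearance relative to baseline: 3.843 + 0.0372 + 0.08 = 3.9602.
New steady-state concentration = 60.4 / 3.9602 = 15.3 μmol/L (concentration scales inversely with clearance).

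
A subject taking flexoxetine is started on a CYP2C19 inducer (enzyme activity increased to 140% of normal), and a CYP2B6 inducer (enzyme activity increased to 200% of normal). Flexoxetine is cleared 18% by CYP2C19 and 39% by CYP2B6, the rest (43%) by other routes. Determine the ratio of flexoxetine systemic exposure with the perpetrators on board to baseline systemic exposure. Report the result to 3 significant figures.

0.684

The CYP2C19 pathway (18% of clearance) is boosted to 1.4× activity: 0.18 × 1.4 = 0.252.
The CYP2B6 pathway (39% of clearance) rises to 2× activity: 0.39 × 2 = 0.78.
The remaining 43% of clearance is unaffected.
Relative clearance = 0.252 + 0.78 + 0.43 = 1.462.
Net systemic exposure ratio = 1 / 1.462 = 0.684.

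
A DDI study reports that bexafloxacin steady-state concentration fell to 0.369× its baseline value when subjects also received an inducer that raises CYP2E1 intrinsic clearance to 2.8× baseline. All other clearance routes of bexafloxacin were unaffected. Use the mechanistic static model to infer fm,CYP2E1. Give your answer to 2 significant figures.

0.95

Write x for the fraction cleared via CYP2E1. The observed steady-state concentration change means clearance rose to 1/0.369 = 2.71 of baseline.
Setting x·2.8 + (1 − x) = 2.71 and solving: x = (2.71 − 1)/(2.8 − 1) = 0.95.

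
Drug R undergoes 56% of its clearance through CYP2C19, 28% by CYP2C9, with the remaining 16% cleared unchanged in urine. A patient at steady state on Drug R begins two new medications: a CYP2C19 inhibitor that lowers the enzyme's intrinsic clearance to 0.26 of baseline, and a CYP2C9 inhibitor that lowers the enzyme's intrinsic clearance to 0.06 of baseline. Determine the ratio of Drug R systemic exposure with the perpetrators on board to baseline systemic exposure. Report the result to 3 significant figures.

The CYP2C19 pathway (56% of clearance) falls to 0.26× activity: 0.56 × 0.26 = 0.1456.
The CYP2C9 pathway (28% of clearance) drops to 0.06× activity: 0.28 × 0.06 = 0.0168.
The remaining 16% of clearance is unaffected.
CL_new/CL_old = 0.1456 + 0.0168 + 0.16 = 0.3224.
Systemic exposure ∝ 1/CL: fold-change = 1 / 0.3224 = 3.10.

3.10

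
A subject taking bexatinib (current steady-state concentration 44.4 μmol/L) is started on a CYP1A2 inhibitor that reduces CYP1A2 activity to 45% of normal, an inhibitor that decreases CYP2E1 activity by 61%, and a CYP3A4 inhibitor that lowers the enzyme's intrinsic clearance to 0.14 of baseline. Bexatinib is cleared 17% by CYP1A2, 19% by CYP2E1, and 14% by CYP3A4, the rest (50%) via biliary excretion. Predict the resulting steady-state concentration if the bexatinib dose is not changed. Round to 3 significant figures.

66.2 μmol/L

The CYP1A2 pathway (17% of clearance) falls to 0.45× activity: 0.17 × 0.45 = 0.0765.
The CYP2E1 pathway (19% of clearance) falls to 0.39× activity: 0.19 × 0.39 = 0.0741.
The CYP3A4 pathway (14% of clearance) drops to 0.14× activity: 0.14 × 0.14 = 0.0196.
The remaining 50% of clearance is unaffected.
Relative clearance = 0.0765 + 0.0741 + 0.0196 + 0.5 = 0.6702.
Dividing the baseline by the relative clearance: 44.4 / 0.6702 = 66.2 μmol/L.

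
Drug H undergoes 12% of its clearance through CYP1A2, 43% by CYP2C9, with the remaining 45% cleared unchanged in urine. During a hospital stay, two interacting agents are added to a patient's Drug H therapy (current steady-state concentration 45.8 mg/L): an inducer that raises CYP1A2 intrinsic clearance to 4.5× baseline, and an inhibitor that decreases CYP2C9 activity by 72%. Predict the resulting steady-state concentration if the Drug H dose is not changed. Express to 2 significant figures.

The CYP1A2 pathway (12% of clearance) rises to 4.5× activity: 0.12 × 4.5 = 0.54.
The CYP2C9 pathway (43% of clearance) is reduced to 0.28× activity: 0.43 × 0.28 = 0.1204.
The remaining 45% of clearance is unaffected.
CL_new/CL_old = 0.54 + 0.1204 + 0.45 = 1.1104.
Dividing the baseline by the relative clearance: 45.8 / 1.1104 = 41 mg/L.

41 mg/L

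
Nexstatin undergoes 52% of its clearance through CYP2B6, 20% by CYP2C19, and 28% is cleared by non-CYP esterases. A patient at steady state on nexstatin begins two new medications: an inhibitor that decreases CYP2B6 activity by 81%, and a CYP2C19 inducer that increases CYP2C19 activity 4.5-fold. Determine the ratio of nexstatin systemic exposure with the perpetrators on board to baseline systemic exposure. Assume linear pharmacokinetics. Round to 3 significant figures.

CYP2B6: 0.52 × 0.19 = 0.0988
CYP2C19: 0.2 × 4.5 = 0.9
Other: 0.28 (unchanged)
Relative clearance = 0.0988 + 0.9 + 0.28 = 1.2788.
Systemic exposure ∝ 1/CL: fold-change = 1 / 1.2788 = 0.782.

0.782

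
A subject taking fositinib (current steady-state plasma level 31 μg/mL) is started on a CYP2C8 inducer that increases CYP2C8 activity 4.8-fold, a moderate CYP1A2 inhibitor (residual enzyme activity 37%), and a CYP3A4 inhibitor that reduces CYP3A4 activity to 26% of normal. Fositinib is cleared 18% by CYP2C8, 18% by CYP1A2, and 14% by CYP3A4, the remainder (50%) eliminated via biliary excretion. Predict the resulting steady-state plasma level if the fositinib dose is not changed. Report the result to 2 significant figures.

The CYP2C8 pathway (18% of clearance) increases to 4.8× activity: 0.18 × 4.8 = 0.864.
The CYP1A2 pathway (18% of clearance) drops to 0.37× activity: 0.18 × 0.37 = 0.0666.
The CYP3A4 pathway (14% of clearance) drops to 0.26× activity: 0.14 × 0.26 = 0.0364.
Non-CYP routes (50%) are unchanged.
Relative clearance = 0.864 + 0.0666 + 0.0364 + 0.5 = 1.467.
Steady-state plasma level ∝ 1/CL: new value = 31 / 1.467 = 21 μg/mL.

21 μg/mL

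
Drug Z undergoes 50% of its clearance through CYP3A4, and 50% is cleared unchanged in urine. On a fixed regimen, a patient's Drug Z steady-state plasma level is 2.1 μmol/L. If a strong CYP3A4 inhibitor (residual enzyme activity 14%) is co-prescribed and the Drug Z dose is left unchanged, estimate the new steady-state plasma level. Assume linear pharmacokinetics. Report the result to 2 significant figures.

The CYP3A4 pathway (50% of clearance) drops to 0.14× activity: 0.5 × 0.14 = 0.07.
Non-CYP routes (50%) are unchanged.
CL_new/CL_old = 0.07 + 0.5 = 0.57.
Steady-state plasma level ∝ 1/CL, so new value = 2.1 / 0.57 = 3.7 μmol/L.

3.7 μmol/L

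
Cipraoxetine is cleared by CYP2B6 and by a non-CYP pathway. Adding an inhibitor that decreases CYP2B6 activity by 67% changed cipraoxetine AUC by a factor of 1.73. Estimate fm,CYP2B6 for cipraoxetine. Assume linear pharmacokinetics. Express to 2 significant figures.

Write x for the fraction cleared via CYP2B6. The observed AUC change means clearance fell to 1/1.73 = 0.578 of baseline.
Only the CYP2B6 route changed, so 0.578 = x·0.33 + (1 − x), giving x = 0.63.

0.63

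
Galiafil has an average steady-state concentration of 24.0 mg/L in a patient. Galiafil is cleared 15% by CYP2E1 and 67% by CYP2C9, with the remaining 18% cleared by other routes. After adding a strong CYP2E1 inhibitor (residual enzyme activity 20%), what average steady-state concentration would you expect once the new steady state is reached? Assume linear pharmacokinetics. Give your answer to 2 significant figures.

27 mg/L

CYP2E1: 0.15 × 0.2 = 0.03
CYP2C9: 0.67 (unchanged)
Other: 0.18 (unchanged)
CL_new/CL_old = 0.03 + 0.67 + 0.18 = 0.88.
New average steady-state concentration = baseline ÷ relative clearance = 24.0 / 0.88 = 27 mg/L.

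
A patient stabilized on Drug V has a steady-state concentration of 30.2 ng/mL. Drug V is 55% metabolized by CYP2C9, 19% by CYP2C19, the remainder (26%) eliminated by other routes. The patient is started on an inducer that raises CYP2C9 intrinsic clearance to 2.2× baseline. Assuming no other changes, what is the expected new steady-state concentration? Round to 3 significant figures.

The CYP2C9 pathway (55% of clearance) is boosted to 2.2× activity: 0.55 × 2.2 = 1.21.
CYP2C19 (19%) and the residual 26% are unaffected.
Relative clearance = 1.21 + 0.19 + 0.26 = 1.66.
With dosing unchanged, steady-state concentration scales as 1/CL: 30.2 / 1.66 = 18.2 ng/mL.

18.2 ng/mL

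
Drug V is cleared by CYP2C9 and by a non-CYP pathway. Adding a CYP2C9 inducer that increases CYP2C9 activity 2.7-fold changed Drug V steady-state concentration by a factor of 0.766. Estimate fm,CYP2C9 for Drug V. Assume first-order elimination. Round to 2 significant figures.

CL'/CL = 1 / 0.766 = 1.305
2.7·fm + (1 − fm) = 1.305
fm = (1.305 − 1) / (2.7 − 1) = 0.18

0.18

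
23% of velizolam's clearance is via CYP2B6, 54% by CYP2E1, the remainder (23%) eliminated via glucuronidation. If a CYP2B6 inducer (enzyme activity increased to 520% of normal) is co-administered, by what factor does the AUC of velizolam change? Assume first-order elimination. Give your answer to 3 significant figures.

The CYP2B6 pathway (23% of clearance) is boosted to 5.2× activity: 0.23 × 5.2 = 1.196.
CYP2E1 (54%) and the residual 23% are unaffected.
Relative clearance = 1.196 + 0.54 + 0.23 = 1.966.
AUC is inversely proportional to clearance, so the fold-change is 1 / 1.966 = 0.509.

0.509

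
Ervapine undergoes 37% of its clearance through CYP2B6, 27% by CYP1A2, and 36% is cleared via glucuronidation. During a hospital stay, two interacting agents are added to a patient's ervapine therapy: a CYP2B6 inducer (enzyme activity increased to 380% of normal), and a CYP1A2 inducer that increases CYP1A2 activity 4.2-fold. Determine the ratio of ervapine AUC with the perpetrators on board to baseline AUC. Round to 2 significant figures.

The CYP2B6 pathway (37% of clearance) is boosted to 3.8× activity: 0.37 × 3.8 = 1.406.
The CYP1A2 pathway (27% of clearance) rises to 4.2× activity: 0.27 × 4.2 = 1.134.
Non-CYP routes (36%) are unchanged.
CL_new/CL_old = 1.406 + 1.134 + 0.36 = 2.9.
AUC ∝ 1/CL: fold-change = 1 / 2.9 = 0.34.

0.34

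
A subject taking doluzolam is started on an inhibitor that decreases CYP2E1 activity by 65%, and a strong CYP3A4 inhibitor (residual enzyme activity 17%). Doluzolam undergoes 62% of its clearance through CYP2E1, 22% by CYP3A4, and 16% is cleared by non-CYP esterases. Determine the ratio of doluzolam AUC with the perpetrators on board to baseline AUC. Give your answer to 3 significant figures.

CYP2E1: 0.62 × 0.35 = 0.217
CYP3A4: 0.22 × 0.17 = 0.0374
Other: 0.16 (unchanged)
New clearance relative to baseline: 0.217 + 0.0374 + 0.16 = 0.4144.
Because AUC varies inversely with clearance, the combined effect is 1 / 0.4144 = 2.41.

2.41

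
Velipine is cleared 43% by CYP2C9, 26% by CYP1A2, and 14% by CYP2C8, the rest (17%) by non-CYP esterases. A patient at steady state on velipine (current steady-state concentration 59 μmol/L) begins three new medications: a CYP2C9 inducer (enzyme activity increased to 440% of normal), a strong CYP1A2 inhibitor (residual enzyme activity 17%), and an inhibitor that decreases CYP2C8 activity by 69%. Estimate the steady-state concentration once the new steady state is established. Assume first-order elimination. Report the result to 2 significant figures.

CYP2C9: 0.43 × 4.4 = 1.892
CYP1A2: 0.26 × 0.17 = 0.0442
CYP2C8: 0.14 × 0.31 = 0.0434
Other: 0.17 (unchanged)
Relative clearance = 1.892 + 0.0442 + 0.0434 + 0.17 = 2.1496.
Dividing the baseline by the relative clearance: 59 / 2.1496 = 27 μmol/L.

27 μmol/L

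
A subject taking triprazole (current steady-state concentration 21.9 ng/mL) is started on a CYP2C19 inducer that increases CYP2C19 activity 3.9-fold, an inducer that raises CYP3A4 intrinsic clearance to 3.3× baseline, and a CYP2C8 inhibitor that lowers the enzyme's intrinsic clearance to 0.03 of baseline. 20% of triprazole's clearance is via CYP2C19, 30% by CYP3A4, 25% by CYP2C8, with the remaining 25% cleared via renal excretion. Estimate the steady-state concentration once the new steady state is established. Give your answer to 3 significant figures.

10.8 ng/mL

CYP2C19: 0.2 × 3.9 = 0.78
CYP3A4: 0.3 × 3.3 = 0.99
CYP2C8: 0.25 × 0.03 = 0.0075
Other: 0.25 (unchanged)
New clearance relative to baseline: 0.78 + 0.99 + 0.0075 + 0.25 = 2.0275.
New steady-state concentration = 21.9 / 2.0275 = 10.8 ng/mL (concentration scales inversely with clearance).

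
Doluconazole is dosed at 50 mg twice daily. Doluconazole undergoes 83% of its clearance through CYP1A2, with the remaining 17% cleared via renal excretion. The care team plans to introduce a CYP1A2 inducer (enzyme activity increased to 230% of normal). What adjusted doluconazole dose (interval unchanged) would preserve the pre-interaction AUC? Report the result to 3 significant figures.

The CYP1A2 pathway (83% of clearance) is boosted to 2.3× activity: 0.83 × 2.3 = 1.909.
The remaining 17% of clearance is unaffected.
Relative clearance = 1.909 + 0.17 = 2.079.
Css,avg = (dose rate)/CL, so holding Css fixed requires dose ∝ CL: 50 × 2.079 = 104 mg.

104 mg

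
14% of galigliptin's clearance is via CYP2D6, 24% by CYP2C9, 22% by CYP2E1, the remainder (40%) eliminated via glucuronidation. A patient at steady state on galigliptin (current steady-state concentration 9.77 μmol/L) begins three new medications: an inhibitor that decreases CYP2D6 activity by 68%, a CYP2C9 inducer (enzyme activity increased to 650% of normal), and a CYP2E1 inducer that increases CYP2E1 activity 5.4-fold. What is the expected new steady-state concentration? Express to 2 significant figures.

The CYP2D6 pathway (14% of clearance) falls to 0.32× activity: 0.14 × 0.32 = 0.0448.
The CYP2C9 pathway (24% of clearance) is boosted to 6.5× activity: 0.24 × 6.5 = 1.56.
The CYP2E1 pathway (22% of clearance) rises to 5.4× activity: 0.22 × 5.4 = 1.188.
Non-CYP routes (40%) are unchanged.
New clearance relative to baseline: 0.0448 + 1.56 + 1.188 + 0.4 = 3.1928.
Steady-state concentration ∝ 1/CL: new value = 9.77 / 3.1928 = 3.1 μmol/L.

3.1 μmol/L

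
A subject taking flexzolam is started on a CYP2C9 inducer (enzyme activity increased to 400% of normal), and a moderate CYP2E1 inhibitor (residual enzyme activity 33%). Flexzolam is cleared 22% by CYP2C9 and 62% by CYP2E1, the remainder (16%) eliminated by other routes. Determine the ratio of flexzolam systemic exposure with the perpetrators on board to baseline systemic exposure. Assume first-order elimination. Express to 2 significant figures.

0.80

The CYP2C9 pathway (22% of clearance) is boosted to 4× activity: 0.22 × 4 = 0.88.
The CYP2E1 pathway (62% of clearance) falls to 0.33× activity: 0.62 × 0.33 = 0.2046.
Non-CYP routes (16%) are unchanged.
CL_new/CL_old = 0.88 + 0.2046 + 0.16 = 1.2446.
Systemic exposure ∝ 1/CL: fold-change = 1 / 1.2446 = 0.80.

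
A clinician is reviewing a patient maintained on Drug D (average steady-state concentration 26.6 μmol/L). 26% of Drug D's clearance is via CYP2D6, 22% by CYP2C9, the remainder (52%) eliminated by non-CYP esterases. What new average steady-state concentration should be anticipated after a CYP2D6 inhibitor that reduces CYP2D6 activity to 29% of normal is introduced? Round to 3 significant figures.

32.6 μmol/L

The CYP2D6 pathway (26% of clearance) drops to 0.29× activity: 0.26 × 0.29 = 0.0754.
CYP2C9 (22%) and the residual 52% are unaffected.
CL_new/CL_old = 0.0754 + 0.22 + 0.52 = 0.8154.
With dosing unchanged, average steady-state concentration scales as 1/CL: 26.6 / 0.8154 = 32.6 μmol/L.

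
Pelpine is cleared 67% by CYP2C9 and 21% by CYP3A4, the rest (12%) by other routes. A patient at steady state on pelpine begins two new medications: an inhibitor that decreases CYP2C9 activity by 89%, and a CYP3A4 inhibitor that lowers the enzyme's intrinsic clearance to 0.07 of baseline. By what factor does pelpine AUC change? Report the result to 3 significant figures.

The CYP2C9 pathway (67% of clearance) drops to 0.11× activity: 0.67 × 0.11 = 0.0737.
The CYP3A4 pathway (21% of clearance) is reduced to 0.07× activity: 0.21 × 0.07 = 0.0147.
Non-CYP routes (12%) are unchanged.
Relative clearance = 0.0737 + 0.0147 + 0.12 = 0.2084.
Net AUC ratio = 1 / 0.2084 = 4.80.

4.80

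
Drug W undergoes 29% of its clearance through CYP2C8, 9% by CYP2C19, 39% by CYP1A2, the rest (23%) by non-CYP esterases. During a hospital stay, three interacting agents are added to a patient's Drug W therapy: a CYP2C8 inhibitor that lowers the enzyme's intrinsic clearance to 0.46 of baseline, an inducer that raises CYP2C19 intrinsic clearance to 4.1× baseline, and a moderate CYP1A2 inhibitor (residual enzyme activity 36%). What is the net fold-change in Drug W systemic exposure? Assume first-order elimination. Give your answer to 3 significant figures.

The CYP2C8 pathway (29% of clearance) falls to 0.46× activity: 0.29 × 0.46 = 0.1334.
The CYP2C19 pathway (9% of clearance) is boosted to 4.1× activity: 0.09 × 4.1 = 0.369.
The CYP1A2 pathway (39% of clearance) falls to 0.36× activity: 0.39 × 0.36 = 0.1404.
The remaining 23% of clearance is unaffected.
CL_new/CL_old = 0.1334 + 0.369 + 0.1404 + 0.23 = 0.8728.
Systemic exposure ∝ 1/CL: fold-change = 1 / 0.8728 = 1.15.

1.15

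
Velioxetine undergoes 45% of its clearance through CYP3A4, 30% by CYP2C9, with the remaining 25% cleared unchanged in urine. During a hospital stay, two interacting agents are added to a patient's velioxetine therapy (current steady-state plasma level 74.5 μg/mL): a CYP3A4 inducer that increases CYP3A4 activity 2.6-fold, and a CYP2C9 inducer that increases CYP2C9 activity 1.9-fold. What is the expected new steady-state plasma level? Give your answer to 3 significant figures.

The CYP3A4 pathway (45% of clearance) is boosted to 2.6× activity: 0.45 × 2.6 = 1.17.
The CYP2C9 pathway (30% of clearance) is boosted to 1.9× activity: 0.3 × 1.9 = 0.57.
The remaining 25% of clearance is unaffected.
Relative clearance = 1.17 + 0.57 + 0.25 = 1.99.
Steady-state plasma level ∝ 1/CL: new value = 74.5 / 1.99 = 37.4 μg/mL.

37.4 μg/mL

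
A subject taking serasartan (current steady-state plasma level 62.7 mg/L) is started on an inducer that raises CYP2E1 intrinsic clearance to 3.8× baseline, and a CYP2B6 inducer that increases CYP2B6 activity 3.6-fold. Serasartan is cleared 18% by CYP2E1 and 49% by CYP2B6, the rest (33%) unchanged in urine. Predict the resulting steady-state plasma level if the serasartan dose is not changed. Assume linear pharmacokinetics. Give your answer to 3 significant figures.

CYP2E1: 0.18 × 3.8 = 0.684
CYP2B6: 0.49 × 3.6 = 1.764
Other: 0.33 (unchanged)
CL_new/CL_old = 0.684 + 1.764 + 0.33 = 2.778.
Dividing the baseline by the relative clearance: 62.7 / 2.778 = 22.6 mg/L.

22.6 mg/L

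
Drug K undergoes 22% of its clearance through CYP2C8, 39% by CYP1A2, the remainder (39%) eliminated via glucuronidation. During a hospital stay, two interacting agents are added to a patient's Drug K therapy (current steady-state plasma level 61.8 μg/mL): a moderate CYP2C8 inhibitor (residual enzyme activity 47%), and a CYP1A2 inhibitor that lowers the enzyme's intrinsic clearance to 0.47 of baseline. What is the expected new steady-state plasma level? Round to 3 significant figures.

91.3 μg/mL

The CYP2C8 pathway (22% of clearance) drops to 0.47× activity: 0.22 × 0.47 = 0.1034.
The CYP1A2 pathway (39% of clearance) drops to 0.47× activity: 0.39 × 0.47 = 0.1833.
Non-CYP routes (39%) are unchanged.
Relative clearance = 0.1034 + 0.1833 + 0.39 = 0.6767.
New steady-state plasma level = 61.8 / 0.6767 = 91.3 μg/mL (concentration scales inversely with clearance).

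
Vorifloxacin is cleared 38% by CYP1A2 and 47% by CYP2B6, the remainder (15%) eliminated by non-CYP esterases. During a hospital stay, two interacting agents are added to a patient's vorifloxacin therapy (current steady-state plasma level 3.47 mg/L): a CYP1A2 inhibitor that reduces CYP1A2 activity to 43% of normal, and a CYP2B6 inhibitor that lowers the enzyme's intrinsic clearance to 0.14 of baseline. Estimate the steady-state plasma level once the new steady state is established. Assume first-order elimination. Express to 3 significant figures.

9.15 mg/L

The CYP1A2 pathway (38% of clearance) drops to 0.43× activity: 0.38 × 0.43 = 0.1634.
The CYP2B6 pathway (47% of clearance) drops to 0.14× activity: 0.47 × 0.14 = 0.0658.
The remaining 15% of clearance is unaffected.
New clearance relative to baseline: 0.1634 + 0.0658 + 0.15 = 0.3792.
Steady-state plasma level ∝ 1/CL: new value = 3.47 / 0.3792 = 9.15 mg/L.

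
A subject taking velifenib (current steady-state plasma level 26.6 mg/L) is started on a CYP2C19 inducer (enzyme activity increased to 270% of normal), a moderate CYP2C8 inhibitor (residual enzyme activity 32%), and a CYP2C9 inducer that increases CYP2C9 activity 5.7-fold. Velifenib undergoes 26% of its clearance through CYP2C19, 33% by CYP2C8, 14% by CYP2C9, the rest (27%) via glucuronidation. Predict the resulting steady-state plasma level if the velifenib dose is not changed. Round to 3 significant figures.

14.2 mg/L

The CYP2C19 pathway (26% of clearance) increases to 2.7× activity: 0.26 × 2.7 = 0.702.
The CYP2C8 pathway (33% of clearance) drops to 0.32× activity: 0.33 × 0.32 = 0.1056.
The CYP2C9 pathway (14% of clearance) increases to 5.7× activity: 0.14 × 5.7 = 0.798.
Non-CYP routes (27%) are unchanged.
New clearance relative to baseline: 0.702 + 0.1056 + 0.798 + 0.27 = 1.8756.
Dividing the baseline by the relative clearance: 26.6 / 1.8756 = 14.2 mg/L.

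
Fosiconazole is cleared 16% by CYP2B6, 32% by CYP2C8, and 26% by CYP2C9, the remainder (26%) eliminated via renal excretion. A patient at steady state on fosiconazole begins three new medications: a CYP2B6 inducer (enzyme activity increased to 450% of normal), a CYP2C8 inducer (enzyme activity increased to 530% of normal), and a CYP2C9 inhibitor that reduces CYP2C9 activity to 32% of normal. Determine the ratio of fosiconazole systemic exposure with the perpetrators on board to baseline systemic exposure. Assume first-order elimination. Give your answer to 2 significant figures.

CYP2B6: 0.16 × 4.5 = 0.72
CYP2C8: 0.32 × 5.3 = 1.696
CYP2C9: 0.26 × 0.32 = 0.0832
Other: 0.26 (unchanged)
New clearance relative to baseline: 0.72 + 1.696 + 0.0832 + 0.26 = 2.7592.
Because systemic exposure varies inversely with clearance, the combined effect is 1 / 2.7592 = 0.36.

0.36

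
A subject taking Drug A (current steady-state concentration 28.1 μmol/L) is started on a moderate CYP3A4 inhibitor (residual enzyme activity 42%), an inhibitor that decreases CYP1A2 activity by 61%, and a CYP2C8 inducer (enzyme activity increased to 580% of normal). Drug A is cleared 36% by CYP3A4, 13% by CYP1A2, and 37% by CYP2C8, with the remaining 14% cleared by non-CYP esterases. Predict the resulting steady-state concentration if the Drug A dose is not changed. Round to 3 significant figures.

11.3 μmol/L

CYP3A4: 0.36 × 0.42 = 0.1512
CYP1A2: 0.13 × 0.39 = 0.0507
CYP2C8: 0.37 × 5.8 = 2.146
Other: 0.14 (unchanged)
CL_new/CL_old = 0.1512 + 0.0507 + 2.146 + 0.14 = 2.4879.
Steady-state concentration ∝ 1/CL: new value = 28.1 / 2.4879 = 11.3 μmol/L.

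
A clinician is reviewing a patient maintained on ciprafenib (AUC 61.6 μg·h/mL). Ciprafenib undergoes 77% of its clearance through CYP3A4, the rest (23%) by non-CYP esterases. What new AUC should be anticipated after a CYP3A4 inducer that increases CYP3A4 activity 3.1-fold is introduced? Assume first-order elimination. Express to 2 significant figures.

CYP3A4: 0.77 × 3.1 = 2.387
Other: 0.23 (unchanged)
New clearance relative to baseline: 2.387 + 0.23 = 2.617.
New AUC = baseline ÷ relative clearance = 61.6 / 2.617 = 24 μg·h/mL.

24 μg·h/mL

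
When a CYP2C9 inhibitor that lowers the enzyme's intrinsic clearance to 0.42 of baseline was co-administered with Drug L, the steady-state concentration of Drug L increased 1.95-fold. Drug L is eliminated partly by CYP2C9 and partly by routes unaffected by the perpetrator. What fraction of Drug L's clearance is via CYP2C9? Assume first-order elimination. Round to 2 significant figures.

0.84

Let fm be the CYP2C9 fraction. New clearance relative to baseline = fm × 0.42 + (1 − fm).
Steady-state concentration ratio = 1 / (new CL fraction), so new CL fraction = 1 / 1.95 = 0.5128.
fm × 0.42 + 1 − fm = 0.5128  ⇒  fm × (0.42 − 1) = −0.4872  ⇒  fm = 0.84.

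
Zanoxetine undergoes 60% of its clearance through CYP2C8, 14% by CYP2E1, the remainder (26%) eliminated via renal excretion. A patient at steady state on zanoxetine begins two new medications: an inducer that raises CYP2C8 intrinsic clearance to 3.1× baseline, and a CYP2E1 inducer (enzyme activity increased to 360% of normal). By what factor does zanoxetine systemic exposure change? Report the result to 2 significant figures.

CYP2C8: 0.6 × 3.1 = 1.86
CYP2E1: 0.14 × 3.6 = 0.504
Other: 0.26 (unchanged)
CL_new/CL_old = 1.86 + 0.504 + 0.26 = 2.624.
Because systemic exposure varies inversely with clearance, the combined effect is 1 / 2.624 = 0.38.

0.38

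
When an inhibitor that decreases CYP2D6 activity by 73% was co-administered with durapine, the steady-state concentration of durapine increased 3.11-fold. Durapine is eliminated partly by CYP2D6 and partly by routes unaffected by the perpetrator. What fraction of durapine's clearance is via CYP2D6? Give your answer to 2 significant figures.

Let fm be the CYP2D6 fraction. New clearance relative to baseline = fm × 0.27 + (1 − fm).
Steady-state concentration ratio = 1 / (new CL fraction), so new CL fraction = 1 / 3.11 = 0.3215.
fm × 0.27 + 1 − fm = 0.3215  ⇒  fm × (0.27 − 1) = −0.6785  ⇒  fm = 0.93.

0.93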